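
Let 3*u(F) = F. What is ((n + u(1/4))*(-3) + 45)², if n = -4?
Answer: 51529/16 ≈ 3220.6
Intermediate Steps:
u(F) = F/3
((n + u(1/4))*(-3) + 45)² = ((-4 + (⅓)/4)*(-3) + 45)² = ((-4 + (⅓)*(¼))*(-3) + 45)² = ((-4 + 1/12)*(-3) + 45)² = (-47/12*(-3) + 45)² = (47/4 + 45)² = (227/4)² = 51529/16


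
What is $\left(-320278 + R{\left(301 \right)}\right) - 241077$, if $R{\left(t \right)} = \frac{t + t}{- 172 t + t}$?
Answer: $- \frac{95991707}{171} \approx -5.6136 \cdot 10^{5}$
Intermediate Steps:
$R{\left(t \right)} = - \frac{2}{171}$ ($R{\left(t \right)} = \frac{2 t}{\left(-171\right) t} = 2 t \left(- \frac{1}{171 t}\right) = - \frac{2}{171}$)
$\left(-320278 + R{\left(301 \right)}\right) - 241077 = \left(-320278 - \frac{2}{171}\right) - 241077 = - \frac{54767540}{171} - 241077 = - \frac{95991707}{171}$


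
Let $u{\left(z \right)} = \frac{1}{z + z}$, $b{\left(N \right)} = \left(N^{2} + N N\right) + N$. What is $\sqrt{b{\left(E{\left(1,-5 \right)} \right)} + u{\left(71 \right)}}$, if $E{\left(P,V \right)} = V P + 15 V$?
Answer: $\frac{\sqrt{256486222}}{142} \approx 112.78$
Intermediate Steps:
$E{\left(P,V \right)} = 15 V + P V$ ($E{\left(P,V \right)} = P V + 15 V = 15 V + P V$)
$b{\left(N \right)} = N + 2 N^{2}$ ($b{\left(N \right)} = \left(N^{2} + N^{2}\right) + N = 2 N^{2} + N = N + 2 N^{2}$)
$u{\left(z \right)} = \frac{1}{2 z}$
$\sqrt{b{\left(E{\left(1,-5 \right)} \right)} + u{\left(71 \right)}} = \sqrt{- 5 \left(15 + 1\right) \left(1 + 2 \left(- 5 \left(15 + 1\right)\right)\right) + \frac{1}{2 \cdot 71}} = \sqrt{\left(-5\right) 16 \left(1 + 2 \left(\left(-5\right) 16\right)\right) + \frac{1}{2} \cdot \frac{1}{71}} = \sqrt{- 80 \left(1 + 2 \left(-80\right)\right) + \frac{1}{142}} = \sqrt{- 80 \left(1 - 160\right) + \frac{1}{142}} = \sqrt{\left(-80\right) \left(-159\right) + \frac{1}{142}} = \sqrt{12720 + \frac{1}{142}} = \sqrt{\frac{1806241}{142}} = \frac{\sqrt{256486222}}{142}$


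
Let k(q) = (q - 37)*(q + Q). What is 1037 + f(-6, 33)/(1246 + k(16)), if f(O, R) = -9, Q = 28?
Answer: 333905/322 ≈ 1037.0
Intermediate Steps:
k(q) = (-37 + q)*(28 + q) (k(q) = (q - 37)*(q + 28) = (-37 + q)*(28 + q))
1037 + f(-6, 33)/(1246 + k(16)) = 1037 - 9/(1246 + (-1036 + 16² - 9*16)) = 1037 - 9/(1246 + (-1036 + 256 - 144)) = 1037 - 9/(1246 - 924) = 1037 - 9/322 = 333905/322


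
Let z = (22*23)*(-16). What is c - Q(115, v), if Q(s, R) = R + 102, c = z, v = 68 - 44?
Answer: -8222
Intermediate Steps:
v = 24
z = -8096 (z = 506*(-16) = -8096)
c = -8096
Q(s, R) = 102 + R
c - Q(115, v) = -8096 - (102 + 24) = -8096 - 1*126 = -8096 - 126 = -8222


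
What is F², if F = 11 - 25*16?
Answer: 151321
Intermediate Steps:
F = -389 (F = 11 - 400 = -389)
F² = (-389)² = 151321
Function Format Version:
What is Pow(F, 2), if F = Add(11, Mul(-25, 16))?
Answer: 151321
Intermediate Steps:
F = -389 (F = Add(11, -400) = -389)
Pow(F, 2) = Pow(-389, 2) = 151321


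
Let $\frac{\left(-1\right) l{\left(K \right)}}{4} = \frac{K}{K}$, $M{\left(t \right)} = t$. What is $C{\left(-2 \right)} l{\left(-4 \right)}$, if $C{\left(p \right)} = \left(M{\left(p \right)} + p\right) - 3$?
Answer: $28$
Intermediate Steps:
$C{\left(p \right)} = -3 + 2 p$ ($C{\left(p \right)} = \left(p + p\right) - 3 = 2 p - 3 = -3 + 2 p$)
$l{\left(K \right)} = -4$ ($l{\left(K \right)} = - 4 \frac{K}{K} = \left(-4\right) 1 = -4$)
$C{\left(-2 \right)} l{\left(-4 \right)} = \left(-3 + 2 \left(-2\right)\right) \left(-4\right) = \left(-3 - 4\right) \left(-4\right) = \left(-7\right) \left(-4\right) = 28$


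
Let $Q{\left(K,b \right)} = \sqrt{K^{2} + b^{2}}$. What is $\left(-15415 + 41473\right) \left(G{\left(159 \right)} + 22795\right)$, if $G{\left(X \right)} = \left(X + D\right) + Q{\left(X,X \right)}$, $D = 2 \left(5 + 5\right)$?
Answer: $598656492 + 4143222 \sqrt{2} \approx 6.0452 \cdot 10^{8}$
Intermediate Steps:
$D = 20$ ($D = 2 \cdot 10 = 20$)
$G{\left(X \right)} = 20 + X + \sqrt{2} \sqrt{X^{2}}$ ($G{\left(X \right)} = \left(X + 20\right) + \sqrt{X^{2} + X^{2}} = \left(20 + X\right) + \sqrt{2 X^{2}} = \left(20 + X\right) + \sqrt{2} \sqrt{X^{2}} = 20 + X + \sqrt{2} \sqrt{X^{2}}$)
$\left(-15415 + 41473\right) \left(G{\left(159 \right)} + 22795\right) = \left(-15415 + 41473\right) \left(\left(20 + 159 + \sqrt{2} \sqrt{159^{2}}\right) + 22795\right) = 26058 \left(\left(20 + 159 + \sqrt{2} \sqrt{25281}\right) + 22795\right) = 26058 \left(\left(20 + 159 + \sqrt{2} \cdot 159\right) + 22795\right) = 26058 \left(\left(20 + 159 + 159 \sqrt{2}\right) + 22795\right) = 26058 \left(\left(179 + 159 \sqrt{2}\right) + 22795\right) = 26058 \left(22974 + 159 \sqrt{2}\right) = 598656492 + 4143222 \sqrt{2}$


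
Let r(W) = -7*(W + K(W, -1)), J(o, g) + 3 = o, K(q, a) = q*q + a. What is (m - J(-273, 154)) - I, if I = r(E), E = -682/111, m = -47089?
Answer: -574143266/12321 ≈ -46599.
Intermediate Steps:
K(q, a) = a + q² (K(q, a) = q² + a = a + q²)
J(o, g) = -3 + o
E = -682/111 (E = -682*1/111 = -682/111 ≈ -6.1441)
r(W) = 7 - 7*W - 7*W² (r(W) = -7*(W + (-1 + W²)) = -7*(-1 + W + W²) = 7 - 7*W - 7*W²)
I = -2639707/12321 (I = 7 - 7*(-682/111) - 7*(-682/111)² = 7 + 4774/111 - 7*465124/12321 = 7 + 4774/111 - 3255868/12321 = -2639707/12321 ≈ -214.24)
(m - J(-273, 154)) - I = (-47089 - (-3 - 273)) - 1*(-2639707/12321) = (-47089 - 1*(-276)) + 2639707/12321 = (-47089 + 276) + 2639707/12321 = -46813 + 2639707/12321 = -574143266/12321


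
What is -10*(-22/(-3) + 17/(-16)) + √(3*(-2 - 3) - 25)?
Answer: -1505/24 + 2*I*√10 ≈ -62.708 + 6.3246*I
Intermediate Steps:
-10*(-22/(-3) + 17/(-16)) + √(3*(-2 - 3) - 25) = -10*(-22*(-⅓) + 17*(-1/16)) + √(3*(-5) - 25) = -10*(22/3 - 17/16) + √(-15 - 25) = -10*301/48 + √(-40) = -1505/24 + 2*I*√10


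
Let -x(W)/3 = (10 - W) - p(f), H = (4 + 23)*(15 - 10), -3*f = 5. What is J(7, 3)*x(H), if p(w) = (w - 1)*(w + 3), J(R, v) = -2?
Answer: -2186/3 ≈ -728.67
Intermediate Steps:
f = -5/3 (f = -⅓*5 = -5/3 ≈ -1.6667)
p(w) = (-1 + w)*(3 + w)
H = 135 (H = 27*5 = 135)
x(W) = -122/3 + 3*W (x(W) = -3*((10 - W) - (-3 + (-5/3)² + 2*(-5/3))) = -3*((10 - W) - (-3 + 25/9 - 10/3)) = -3*((10 - W) - 1*(-32/9)) = -3*((10 - W) + 32/9) = -3*(122/9 - W) = -122/3 + 3*W)
J(7, 3)*x(H) = -2*(-122/3 + 3*135) = -2*(-122/3 + 405) = -2*1093/3 = -2186/3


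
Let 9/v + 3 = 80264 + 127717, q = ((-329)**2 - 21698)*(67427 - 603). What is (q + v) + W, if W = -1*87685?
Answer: 400916538672525/69326 ≈ 5.7831e+9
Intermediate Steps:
q = 5783149432 (q = (108241 - 21698)*66824 = 86543*66824 = 5783149432)
v = 3/69326 (v = 9/(-3 + (80264 + 127717)) = 9/(-3 + 207981) = 9/207978 = 9*(1/207978) = 3/69326 ≈ 4.3274e-5)
W = -87685
(q + v) + W = (5783149432 + 3/69326) - 87685 = 400922617522835/69326 - 87685 = 400916538672525/69326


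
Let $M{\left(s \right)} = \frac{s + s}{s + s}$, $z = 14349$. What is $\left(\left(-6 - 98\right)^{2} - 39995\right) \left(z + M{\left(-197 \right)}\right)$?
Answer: $-418718650$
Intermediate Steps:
$M{\left(s \right)} = 1$ ($M{\left(s \right)} = \frac{2 s}{2 s} = 2 s \frac{1}{2 s} = 1$)
$\left(\left(-6 - 98\right)^{2} - 39995\right) \left(z + M{\left(-197 \right)}\right) = \left(\left(-6 - 98\right)^{2} - 39995\right) \left(14349 + 1\right) = \left(\left(-104\right)^{2} - 39995\right) 14350 = \left(10816 - 39995\right) 14350 = \left(-29179\right) 14350 = -418718650$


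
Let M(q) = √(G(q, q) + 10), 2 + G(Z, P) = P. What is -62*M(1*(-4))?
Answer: -124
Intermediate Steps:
G(Z, P) = -2 + P
M(q) = √(8 + q) (M(q) = √((-2 + q) + 10) = √(8 + q))
-62*M(1*(-4)) = -62*√(8 + 1*(-4)) = -62*√(8 - 4) = -62*√4 = -62*2 = -124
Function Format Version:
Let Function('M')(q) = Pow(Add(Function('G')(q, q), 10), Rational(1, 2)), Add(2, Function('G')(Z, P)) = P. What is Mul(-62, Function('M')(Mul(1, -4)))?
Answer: -124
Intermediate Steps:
Function('G')(Z, P) = Add(-2, P)
Function('M')(q) = Pow(Add(8, q), Rational(1, 2)) (Function('M')(q) = Pow(Add(Add(-2, q), 10), Rational(1, 2)) = Pow(Add(8, q), Rational(1, 2)))
Mul(-62, Function('M')(Mul(1, -4))) = Mul(-62, Pow(Add(8, Mul(1, -4)), Rational(1, 2))) = Mul(-62, Pow(Add(8, -4), Rational(1, 2))) = Mul(-62, Pow(4, Rational(1, 2))) = Mul(-62, 2) = -124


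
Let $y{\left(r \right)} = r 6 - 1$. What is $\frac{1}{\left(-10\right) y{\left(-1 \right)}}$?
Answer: $\frac{1}{70} \approx 0.014286$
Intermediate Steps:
$y{\left(r \right)} = -1 + 6 r$ ($y{\left(r \right)} = 6 r - 1 = -1 + 6 r$)
$\frac{1}{\left(-10\right) y{\left(-1 \right)}} = \frac{1}{\left(-10\right) \left(-1 + 6 \left(-1\right)\right)} = \frac{1}{\left(-10\right) \left(-1 - 6\right)} = \frac{1}{\left(-10\right) \left(-7\right)} = \frac{1}{70}$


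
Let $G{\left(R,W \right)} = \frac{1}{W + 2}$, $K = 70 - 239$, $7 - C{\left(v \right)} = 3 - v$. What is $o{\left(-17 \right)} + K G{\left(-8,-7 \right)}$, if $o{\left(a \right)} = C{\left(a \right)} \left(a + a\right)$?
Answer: $\frac{2379}{5} \approx 475.8$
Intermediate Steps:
$C{\left(v \right)} = 4 + v$ ($C{\left(v \right)} = 7 - \left(3 - v\right) = 7 + \left(-3 + v\right) = 4 + v$)
$o{\left(a \right)} = 2 a \left(4 + a\right)$ ($o{\left(a \right)} = \left(4 + a\right) \left(a + a\right) = \left(4 + a\right) 2 a = 2 a \left(4 + a\right)$)
$K = -169$
$G{\left(R,W \right)} = \frac{1}{2 + W}$
$o{\left(-17 \right)} + K G{\left(-8,-7 \right)} = 2 \left(-17\right) \left(4 - 17\right) - \frac{169}{2 - 7} = 2 \left(-17\right) \left(-13\right) - \frac{169}{-5} = 442 - - \frac{169}{5} = 442 + \frac{169}{5} = \frac{2379}{5}$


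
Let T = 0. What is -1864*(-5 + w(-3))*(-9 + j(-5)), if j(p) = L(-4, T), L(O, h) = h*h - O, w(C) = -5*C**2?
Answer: -466000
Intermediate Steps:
L(O, h) = h**2 - O
j(p) = 4 (j(p) = 0**2 - 1*(-4) = 0 + 4 = 4)
-1864*(-5 + w(-3))*(-9 + j(-5)) = -1864*(-5 - 5*(-3)**2)*(-9 + 4) = -1864*(-5 - 5*9)*(-5) = -1864*(-5 - 45)*(-5) = -(-93200)*(-5) = -1864*250 = -466000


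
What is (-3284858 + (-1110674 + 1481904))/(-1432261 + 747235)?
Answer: 1456814/342513 ≈ 4.2533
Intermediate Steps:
(-3284858 + (-1110674 + 1481904))/(-1432261 + 747235) = (-3284858 + 371230)/(-685026) = -2913628*(-1/685026) = 1456814/342513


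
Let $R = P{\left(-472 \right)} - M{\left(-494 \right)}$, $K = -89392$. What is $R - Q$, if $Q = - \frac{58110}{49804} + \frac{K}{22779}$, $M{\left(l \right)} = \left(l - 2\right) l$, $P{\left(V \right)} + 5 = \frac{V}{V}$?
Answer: $- \frac{138987446120995}{567242658} \approx -2.4502 \cdot 10^{5}$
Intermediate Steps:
$P{\left(V \right)} = -4$ ($P{\left(V \right)} = -5 + \frac{V}{V} = -5 + 1 = -4$)
$M{\left(l \right)} = l \left(-2 + l\right)$ ($M{\left(l \right)} = \left(-2 + l\right) l = l \left(-2 + l\right)$)
$Q = - \frac{2887883429}{567242658}$ ($Q = - \frac{58110}{49804} - \frac{89392}{22779} = \left(-58110\right) \frac{1}{49804} - \frac{89392}{22779} = - \frac{29055}{24902} - \frac{89392}{22779} = - \frac{2887883429}{567242658} \approx -5.0911$)
$R = -245028$ ($R = -4 - - 494 \left(-2 - 494\right) = -4 - \left(-494\right) \left(-496\right) = -4 - 245024 = -245028$)
$R - Q = -245028 - - \frac{2887883429}{567242658} = -245028 + \frac{2887883429}{567242658} = - \frac{138987446120995}{567242658}$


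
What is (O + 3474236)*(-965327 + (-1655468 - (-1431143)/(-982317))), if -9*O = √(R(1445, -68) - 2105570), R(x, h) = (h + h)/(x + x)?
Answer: -1277750998742628184/140331 + 367778987594*I*√15212743590/107353215 ≈ -9.1053e+12 + 4.2255e+8*I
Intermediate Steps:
R(x, h) = h/x (R(x, h) = (2*h)/((2*x)) = (2*h)*(1/(2*x)) = h/x)
O = -I*√15212743590/765 (O = -√(-68/1445 - 2105570)/9 = -√(-68*1/1445 - 2105570)/9 = -√(-4/85 - 2105570)/9 = -I*√15212743590/765 ≈ -161.23*I)
(O + 3474236)*(-965327 + (-1655468 - (-1431143)/(-982317))) = (-I*√15212743590/765 + 3474236)*(-965327 + (-1655468 - (-1431143)/(-982317))) = (3474236 - I*√15212743590/765)*(-965327 + (-1655468 - (-1431143)*(-1)/982317)) = (3474236 - I*√15212743590/765)*(-965327 + (-1655468 - 1*204449/140331)) = (3474236 - I*√15212743590/765)*(-965327 + (-1655468 - 204449/140331)) = (3474236 - I*√15212743590/765)*(-965327 - 232313684357/140331) = (3474236 - I*√15212743590/765)*(-367778987594/140331) = -1277750998742628184/140331 + 367778987594*I*√15212743590/107353215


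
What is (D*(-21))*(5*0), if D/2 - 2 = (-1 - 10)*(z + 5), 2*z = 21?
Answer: 0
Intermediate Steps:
z = 21/2 (z = (1/2)*21 = 21/2 ≈ 10.500)
D = -337 (D = 4 + 2*((-1 - 10)*(21/2 + 5)) = 4 + 2*(-11*31/2) = 4 + 2*(-341/2) = 4 - 341 = -337)
(D*(-21))*(5*0) = (-337*(-21))*(5*0) = 7077*0 = 0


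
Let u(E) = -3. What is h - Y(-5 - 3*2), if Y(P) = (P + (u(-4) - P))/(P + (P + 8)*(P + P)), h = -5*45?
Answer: -12372/55 ≈ -224.95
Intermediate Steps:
h = -225
Y(P) = -3/(P + 2*P*(8 + P)) (Y(P) = (P + (-3 - P))/(P + (P + 8)*(P + P)) = -3/(P + (8 + P)*(2*P)) = -3/(P + 2*P*(8 + P)))
h - Y(-5 - 3*2) = -225 - (-3)/((-5 - 3*2)*(17 + 2*(-5 - 3*2))) = -225 - (-3)/((-5 - 6)*(17 + 2*(-5 - 6))) = -225 - (-3)/((-11)*(17 + 2*(-11))) = -225 - (-3)*(-1)/(11*(17 - 22)) = -225 - (-3)*(-1)/(11*(-5)) = -225 - (-3)*(-1)*(-1)/(11*5) = -225 - 1*(-3/55) = -225 + 3/55 = -12372/55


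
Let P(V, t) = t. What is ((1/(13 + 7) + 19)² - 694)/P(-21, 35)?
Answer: -132439/14000 ≈ -9.4599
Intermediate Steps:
((1/(13 + 7) + 19)² - 694)/P(-21, 35) = ((1/(13 + 7) + 19)² - 694)/35 = ((1/20 + 19)² - 694)*(1/35) = ((381/20)² - 694)*(1/35) = (145161/400 - 694)*(1/35) = -132439/400*1/35 = -132439/14000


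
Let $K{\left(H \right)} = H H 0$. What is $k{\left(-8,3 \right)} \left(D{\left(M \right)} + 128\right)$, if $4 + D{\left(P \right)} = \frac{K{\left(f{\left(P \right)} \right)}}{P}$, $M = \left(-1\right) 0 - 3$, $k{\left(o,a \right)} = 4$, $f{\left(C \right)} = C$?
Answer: $496$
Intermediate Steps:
$K{\left(H \right)} = 0$ ($K{\left(H \right)} = H^{2} \cdot 0 = 0$)
$M = -3$ ($M = 0 - 3 = -3$)
$D{\left(P \right)} = -4$ ($D{\left(P \right)} = -4 + \frac{0}{P} = -4 + 0 = -4$)
$k{\left(-8,3 \right)} \left(D{\left(M \right)} + 128\right) = 4 \left(-4 + 128\right) = 4 \cdot 124 = 496$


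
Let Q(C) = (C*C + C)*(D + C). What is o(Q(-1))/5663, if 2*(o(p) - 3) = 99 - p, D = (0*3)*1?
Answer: 15/1618 ≈ 0.0092707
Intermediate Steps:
D = 0 (D = 0*1 = 0)
Q(C) = C*(C + C²) (Q(C) = (C*C + C)*(0 + C) = (C² + C)*C = (C + C²)*C = C*(C + C²))
o(p) = 105/2 - p/2 (o(p) = 3 + (99 - p)/2 = 3 + (99/2 - p/2) = 105/2 - p/2)
o(Q(-1))/5663 = (105/2 - (-1)²*(1 - 1)/2)/5663 = (105/2 - 0/2)*(1/5663) = (105/2 - ½*0)*(1/5663) = (105/2 + 0)*(1/5663) = (105/2)*(1/5663) = 15/1618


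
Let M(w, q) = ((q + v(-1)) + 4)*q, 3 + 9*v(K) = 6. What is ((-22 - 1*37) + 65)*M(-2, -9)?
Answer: 252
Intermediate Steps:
v(K) = ⅓ (v(K) = -⅓ + (⅑)*6 = -⅓ + ⅔ = ⅓)
M(w, q) = q*(13/3 + q) (M(w, q) = ((q + ⅓) + 4)*q = ((⅓ + q) + 4)*q = (13/3 + q)*q = q*(13/3 + q))
((-22 - 1*37) + 65)*M(-2, -9) = ((-22 - 1*37) + 65)*((⅓)*(-9)*(13 + 3*(-9))) = ((-22 - 37) + 65)*((⅓)*(-9)*(13 - 27)) = (-59 + 65)*((⅓)*(-9)*(-14)) = 6*42 = 252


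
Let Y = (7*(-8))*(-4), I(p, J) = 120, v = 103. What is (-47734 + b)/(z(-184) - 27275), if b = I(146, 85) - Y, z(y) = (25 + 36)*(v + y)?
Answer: 23919/16108 ≈ 1.4849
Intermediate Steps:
Y = 224 (Y = -56*(-4) = 224)
z(y) = 6283 + 61*y (z(y) = (25 + 36)*(103 + y) = 61*(103 + y) = 6283 + 61*y)
b = -104 (b = 120 - 1*224 = 120 - 224 = -104)
(-47734 + b)/(z(-184) - 27275) = (-47734 - 104)/((6283 + 61*(-184)) - 27275) = -47838/((6283 - 11224) - 27275) = -47838/(-4941 - 27275) = -47838/(-32216) = -47838*(-1/32216) = 23919/16108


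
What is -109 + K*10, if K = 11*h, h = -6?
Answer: -769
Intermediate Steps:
K = -66 (K = 11*(-6) = -66)
-109 + K*10 = -109 - 66*10 = -109 - 660 = -769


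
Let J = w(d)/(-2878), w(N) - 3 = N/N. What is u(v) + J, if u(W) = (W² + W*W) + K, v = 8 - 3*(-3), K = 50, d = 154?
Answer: 903690/1439 ≈ 628.00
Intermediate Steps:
v = 17 (v = 8 + 9 = 17)
w(N) = 4 (w(N) = 3 + N/N = 3 + 1 = 4)
u(W) = 50 + 2*W² (u(W) = (W² + W*W) + 50 = (W² + W²) + 50 = 2*W² + 50 = 50 + 2*W²)
J = -2/1439 (J = 4/(-2878) = 4*(-1/2878) = -2/1439 ≈ -0.0013899)
u(v) + J = (50 + 2*17²) - 2/1439 = (50 + 2*289) - 2/1439 = (50 + 578) - 2/1439 = 628 - 2/1439 = 903690/1439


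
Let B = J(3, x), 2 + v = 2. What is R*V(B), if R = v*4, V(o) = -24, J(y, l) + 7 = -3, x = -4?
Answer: 0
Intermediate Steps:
J(y, l) = -10 (J(y, l) = -7 - 3 = -10)
v = 0 (v = -2 + 2 = 0)
B = -10
R = 0 (R = 0*4 = 0)
R*V(B) = 0*(-24) = 0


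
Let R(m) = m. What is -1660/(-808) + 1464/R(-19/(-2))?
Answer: 599341/3838 ≈ 156.16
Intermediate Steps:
-1660/(-808) + 1464/R(-19/(-2)) = -1660/(-808) + 1464/((-19/(-2))) = -1660*(-1/808) + 1464/((-19*(-1/2))) = 415/202 + 1464/(19/2) = 415/202 + 1464*(2/19) = 415/202 + 2928/19 = 599341/3838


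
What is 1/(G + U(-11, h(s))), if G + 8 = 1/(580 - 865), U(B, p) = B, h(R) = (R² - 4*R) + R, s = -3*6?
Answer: -285/5416 ≈ -0.052622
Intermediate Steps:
s = -18
h(R) = R² - 3*R
G = -2281/285 (G = -8 + 1/(580 - 865) = -8 + 1/(-285) = -8 - 1/285 = -2281/285 ≈ -8.0035)
1/(G + U(-11, h(s))) = 1/(-2281/285 - 11) = 1/(-5416/285) = -285/5416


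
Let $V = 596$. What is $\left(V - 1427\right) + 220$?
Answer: $-611$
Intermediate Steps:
$\left(V - 1427\right) + 220 = \left(596 - 1427\right) + 220 = -831 + 220 = -611$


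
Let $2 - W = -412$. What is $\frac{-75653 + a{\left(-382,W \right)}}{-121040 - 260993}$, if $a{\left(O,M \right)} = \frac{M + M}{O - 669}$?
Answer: $\frac{4184849}{21132457} \approx 0.19803$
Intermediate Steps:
$W = 414$ ($W = 2 - -412 = 2 + 412 = 414$)
$a{\left(O,M \right)} = \frac{2 M}{-669 + O}$
$\frac{-75653 + a{\left(-382,W \right)}}{-121040 - 260993} = \frac{-75653 + 2 \cdot 414 \frac{1}{-669 - 382}}{-121040 - 260993} = \frac{-75653 + 2 \cdot 414 \frac{1}{-1051}}{-382033} = \left(-75653 + 2 \cdot 414 \left(- \frac{1}{1051}\right)\right) \left(- \frac{1}{382033}\right) = \left(-75653 - \frac{828}{1051}\right) \left(- \frac{1}{382033}\right) = \left(- \frac{79512131}{1051}\right) \left(- \frac{1}{382033}\right) = \frac{4184849}{21132457}$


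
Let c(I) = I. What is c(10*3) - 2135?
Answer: -2105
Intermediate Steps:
c(10*3) - 2135 = 10*3 - 2135 = 30 - 2135 = -2105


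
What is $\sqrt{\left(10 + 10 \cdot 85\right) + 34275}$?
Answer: $\sqrt{35135} \approx 187.44$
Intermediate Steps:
$\sqrt{\left(10 + 10 \cdot 85\right) + 34275} = \sqrt{\left(10 + 850\right) + 34275} = \sqrt{860 + 34275} = \sqrt{35135}$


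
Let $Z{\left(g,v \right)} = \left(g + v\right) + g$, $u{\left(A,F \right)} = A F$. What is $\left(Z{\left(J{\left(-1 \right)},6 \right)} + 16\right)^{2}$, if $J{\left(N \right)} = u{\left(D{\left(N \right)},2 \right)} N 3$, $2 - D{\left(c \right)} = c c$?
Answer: $100$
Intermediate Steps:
$D{\left(c \right)} = 2 - c^{2}$ ($D{\left(c \right)} = 2 - c c = 2 - c^{2}$)
$J{\left(N \right)} = 3 N \left(4 - 2 N^{2}\right)$ ($J{\left(N \right)} = \left(2 - N^{2}\right) 2 N 3 = \left(4 - 2 N^{2}\right) N 3 = N \left(4 - 2 N^{2}\right) 3 = 3 N \left(4 - 2 N^{2}\right)$)
$Z{\left(g,v \right)} = v + 2 g$
$\left(Z{\left(J{\left(-1 \right)},6 \right)} + 16\right)^{2} = \left(\left(6 + 2 \cdot 6 \left(-1\right) \left(2 - \left(-1\right)^{2}\right)\right) + 16\right)^{2} = \left(\left(6 + 2 \cdot 6 \left(-1\right) \left(2 - 1\right)\right) + 16\right)^{2} = \left(\left(6 + 2 \cdot 6 \left(-1\right) 1\right) + 16\right)^{2} = \left(\left(6 + 2 \left(-6\right)\right) + 16\right)^{2} = \left(\left(6 - 12\right) + 16\right)^{2} = \left(-6 + 16\right)^{2} = 10^{2} = 100$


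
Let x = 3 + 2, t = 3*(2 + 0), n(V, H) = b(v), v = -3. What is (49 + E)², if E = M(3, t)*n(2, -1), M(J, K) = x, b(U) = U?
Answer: 1156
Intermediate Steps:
n(V, H) = -3
t = 6 (t = 3*2 = 6)
x = 5
M(J, K) = 5
E = -15 (E = 5*(-3) = -15)
(49 + E)² = (49 - 15)² = 34² = 1156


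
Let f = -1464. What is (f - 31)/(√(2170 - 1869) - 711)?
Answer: 212589/101044 + 299*√301/101044 ≈ 2.1553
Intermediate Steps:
(f - 31)/(√(2170 - 1869) - 711) = (-1464 - 31)/(√(2170 - 1869) - 711) = -1495/(√301 - 711) = -1495/(-711 + √301)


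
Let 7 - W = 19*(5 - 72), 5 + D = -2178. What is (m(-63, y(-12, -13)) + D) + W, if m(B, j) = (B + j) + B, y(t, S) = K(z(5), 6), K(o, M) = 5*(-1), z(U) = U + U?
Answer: -1034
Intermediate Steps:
z(U) = 2*U
D = -2183 (D = -5 - 2178 = -2183)
K(o, M) = -5
y(t, S) = -5
m(B, j) = j + 2*B
W = 1280 (W = 7 - 19*(5 - 72) = 7 - 19*(-67) = 7 - 1*(-1273) = 7 + 1273 = 1280)
(m(-63, y(-12, -13)) + D) + W = ((-5 + 2*(-63)) - 2183) + 1280 = ((-5 - 126) - 2183) + 1280 = (-131 - 2183) + 1280 = -2314 + 1280 = -1034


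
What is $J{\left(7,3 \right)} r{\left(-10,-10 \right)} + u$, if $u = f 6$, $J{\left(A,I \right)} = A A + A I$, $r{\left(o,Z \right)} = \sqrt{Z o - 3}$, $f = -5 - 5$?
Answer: $-60 + 70 \sqrt{97} \approx 629.42$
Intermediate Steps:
$f = -10$
$r{\left(o,Z \right)} = \sqrt{-3 + Z o}$
$J{\left(A,I \right)} = A^{2} + A I$
$u = -60$ ($u = \left(-10\right) 6 = -60$)
$J{\left(7,3 \right)} r{\left(-10,-10 \right)} + u = 7 \left(7 + 3\right) \sqrt{-3 - -100} - 60 = 7 \cdot 10 \sqrt{-3 + 100} - 60 = 70 \sqrt{97} - 60 = -60 + 70 \sqrt{97}$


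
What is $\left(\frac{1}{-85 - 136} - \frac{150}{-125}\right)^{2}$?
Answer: $\frac{1745041}{1221025} \approx 1.4292$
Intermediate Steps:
$\left(\frac{1}{-85 - 136} - \frac{150}{-125}\right)^{2} = \left(\frac{1}{-221} - - \frac{6}{5}\right)^{2} = \left(- \frac{1}{221} + \frac{6}{5}\right)^{2} = \left(\frac{1321}{1105}\right)^{2} = \frac{1745041}{1221025}$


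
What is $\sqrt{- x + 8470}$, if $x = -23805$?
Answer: $5 \sqrt{1291} \approx 179.65$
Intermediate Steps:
$\sqrt{- x + 8470} = \sqrt{\left(-1\right) \left(-23805\right) + 8470} = \sqrt{23805 + 8470} = \sqrt{32275} = 5 \sqrt{1291}$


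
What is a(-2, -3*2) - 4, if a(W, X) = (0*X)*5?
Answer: -4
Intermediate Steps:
a(W, X) = 0 (a(W, X) = 0*5 = 0)
a(-2, -3*2) - 4 = 0 - 4 = -4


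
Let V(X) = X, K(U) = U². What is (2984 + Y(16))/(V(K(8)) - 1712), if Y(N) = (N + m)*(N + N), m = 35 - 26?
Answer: -473/206 ≈ -2.2961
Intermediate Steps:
m = 9
Y(N) = 2*N*(9 + N) (Y(N) = (N + 9)*(N + N) = (9 + N)*(2*N) = 2*N*(9 + N))
(2984 + Y(16))/(V(K(8)) - 1712) = (2984 + 2*16*(9 + 16))/(8² - 1712) = (2984 + 2*16*25)/(64 - 1712) = (2984 + 800)/(-1648) = 3784*(-1/1648) = -473/206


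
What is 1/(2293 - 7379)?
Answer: -1/5086 ≈ -0.00019662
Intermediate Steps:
1/(2293 - 7379) = 1/(-5086) = -1/5086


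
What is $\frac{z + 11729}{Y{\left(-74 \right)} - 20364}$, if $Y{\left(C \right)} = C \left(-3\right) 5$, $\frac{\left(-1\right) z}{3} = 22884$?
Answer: $\frac{56923}{19254} \approx 2.9564$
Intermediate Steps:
$z = -68652$ ($z = \left(-3\right) 22884 = -68652$)
$Y{\left(C \right)} = - 15 C$ ($Y{\left(C \right)} = - 3 C 5 = - 15 C$)
$\frac{z + 11729}{Y{\left(-74 \right)} - 20364} = \frac{-68652 + 11729}{\left(-15\right) \left(-74\right) - 20364} = - \frac{56923}{1110 - 20364} = - \frac{56923}{-19254} = \left(-56923\right) \left(- \frac{1}{19254}\right) = \frac{56923}{19254}$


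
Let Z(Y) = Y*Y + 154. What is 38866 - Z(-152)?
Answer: 15608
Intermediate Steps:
Z(Y) = 154 + Y² (Z(Y) = Y² + 154 = 154 + Y²)
38866 - Z(-152) = 38866 - (154 + (-152)²) = 38866 - (154 + 23104) = 38866 - 1*23258 = 38866 - 23258 = 15608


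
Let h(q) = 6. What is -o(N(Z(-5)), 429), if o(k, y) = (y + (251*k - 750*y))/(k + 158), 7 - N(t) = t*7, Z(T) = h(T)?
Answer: 330106/123 ≈ 2683.8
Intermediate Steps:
Z(T) = 6
N(t) = 7 - 7*t (N(t) = 7 - t*7 = 7 - 7*t)
o(k, y) = (-749*y + 251*k)/(158 + k) (o(k, y) = (y + (-750*y + 251*k))/(158 + k) = (-749*y + 251*k)/(158 + k))
-o(N(Z(-5)), 429) = -(-749*429 + 251*(7 - 7*6))/(158 + (7 - 7*6)) = -(-321321 + 251*(7 - 42))/(158 + (7 - 42)) = -(-321321 + 251*(-35))/(158 - 35) = -(-321321 - 8785)/123 = -(-330106)/123 = -1*(-330106/123) = 330106/123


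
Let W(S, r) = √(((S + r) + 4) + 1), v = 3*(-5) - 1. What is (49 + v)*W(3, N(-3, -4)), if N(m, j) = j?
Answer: 66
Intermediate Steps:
v = -16 (v = -15 - 1 = -16)
W(S, r) = √(5 + S + r) (W(S, r) = √((4 + S + r) + 1) = √(5 + S + r))
(49 + v)*W(3, N(-3, -4)) = (49 - 16)*√(5 + 3 - 4) = 33*√4 = 33*2 = 66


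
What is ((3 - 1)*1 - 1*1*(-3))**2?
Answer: 25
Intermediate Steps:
((3 - 1)*1 - 1*1*(-3))**2 = (2*1 - 1*(-3))**2 = (2 + 3)**2 = 5**2 = 25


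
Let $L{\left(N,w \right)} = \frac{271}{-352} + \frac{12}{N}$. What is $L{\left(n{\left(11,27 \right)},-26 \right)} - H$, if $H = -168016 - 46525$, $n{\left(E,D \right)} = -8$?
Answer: $\frac{75517633}{352} \approx 2.1454 \cdot 10^{5}$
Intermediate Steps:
$L{\left(N,w \right)} = - \frac{271}{352} + \frac{12}{N}$ ($L{\left(N,w \right)} = 271 \left(- \frac{1}{352}\right) + \frac{12}{N} = - \frac{271}{352} + \frac{12}{N}$)
$H = -214541$ ($H = -168016 - 46525 = -214541$)
$L{\left(n{\left(11,27 \right)},-26 \right)} - H = \left(- \frac{271}{352} + \frac{12}{-8}\right) - -214541 = \left(- \frac{271}{352} + 12 \left(- \frac{1}{8}\right)\right) + 214541 = \left(- \frac{271}{352} - \frac{3}{2}\right) + 214541 = - \frac{799}{352} + 214541 = \frac{75517633}{352}$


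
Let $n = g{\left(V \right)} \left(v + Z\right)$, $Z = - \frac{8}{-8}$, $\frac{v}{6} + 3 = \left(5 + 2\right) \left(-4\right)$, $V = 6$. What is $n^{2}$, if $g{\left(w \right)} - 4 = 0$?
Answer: $547600$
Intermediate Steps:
$g{\left(w \right)} = 4$ ($g{\left(w \right)} = 4 + 0 = 4$)
$v = -186$ ($v = -18 + 6 \left(5 + 2\right) \left(-4\right) = -18 + 6 \cdot 7 \left(-4\right) = -18 + 6 \left(-28\right) = -18 - 168 = -186$)
$Z = 1$ ($Z = \left(-8\right) \left(- \frac{1}{8}\right) = 1$)
$n = -740$ ($n = 4 \left(-186 + 1\right) = 4 \left(-185\right) = -740$)
$n^{2} = \left(-740\right)^{2} = 547600$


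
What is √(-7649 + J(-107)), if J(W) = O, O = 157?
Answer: 2*I*√1873 ≈ 86.556*I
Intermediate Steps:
J(W) = 157
√(-7649 + J(-107)) = √(-7649 + 157) = √(-7492) = 2*I*√1873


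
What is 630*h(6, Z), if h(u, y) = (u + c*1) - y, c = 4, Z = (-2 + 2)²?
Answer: 6300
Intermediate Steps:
Z = 0 (Z = 0² = 0)
h(u, y) = 4 + u - y (h(u, y) = (u + 4*1) - y = (u + 4) - y = (4 + u) - y = 4 + u - y)
630*h(6, Z) = 630*(4 + 6 - 1*0) = 630*(4 + 6 + 0) = 630*10 = 6300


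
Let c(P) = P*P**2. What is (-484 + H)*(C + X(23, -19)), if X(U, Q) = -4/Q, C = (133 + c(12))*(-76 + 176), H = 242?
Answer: -855688768/19 ≈ -4.5036e+7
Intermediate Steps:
c(P) = P**3
C = 186100 (C = (133 + 12**3)*(-76 + 176) = (133 + 1728)*100 = 1861*100 = 186100)
(-484 + H)*(C + X(23, -19)) = (-484 + 242)*(186100 - 4/(-19)) = -242*(186100 - 4*(-1/19)) = -242*(186100 + 4/19) = -242*3535904/19 = -855688768/19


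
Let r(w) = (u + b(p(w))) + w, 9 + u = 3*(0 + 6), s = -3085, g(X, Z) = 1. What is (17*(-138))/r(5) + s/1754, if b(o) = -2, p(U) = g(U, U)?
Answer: -172996/877 ≈ -197.26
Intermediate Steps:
p(U) = 1
u = 9 (u = -9 + 3*(0 + 6) = -9 + 3*6 = -9 + 18 = 9)
r(w) = 7 + w (r(w) = (9 - 2) + w = 7 + w)
(17*(-138))/r(5) + s/1754 = (17*(-138))/(7 + 5) - 3085/1754 = -2346/12 - 3085*1/1754 = -2346*1/12 - 3085/1754 = -391/2 - 3085/1754 = -172996/877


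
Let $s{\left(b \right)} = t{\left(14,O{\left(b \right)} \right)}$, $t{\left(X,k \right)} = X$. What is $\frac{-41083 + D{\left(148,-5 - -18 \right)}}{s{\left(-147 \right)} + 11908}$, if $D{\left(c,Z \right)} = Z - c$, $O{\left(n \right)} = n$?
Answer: $- \frac{20609}{5961} \approx -3.4573$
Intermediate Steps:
$s{\left(b \right)} = 14$
$\frac{-41083 + D{\left(148,-5 - -18 \right)}}{s{\left(-147 \right)} + 11908} = \frac{-41083 - 135}{14 + 11908} = \frac{-41083 + \left(\left(-5 + 18\right) - 148\right)}{11922} = \left(-41083 + \left(13 - 148\right)\right) \frac{1}{11922} = \left(-41083 - 135\right) \frac{1}{11922} = \left(-41218\right) \frac{1}{11922} = - \frac{20609}{5961}$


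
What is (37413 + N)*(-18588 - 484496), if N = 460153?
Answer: -250317493544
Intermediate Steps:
(37413 + N)*(-18588 - 484496) = (37413 + 460153)*(-18588 - 484496) = 497566*(-503084) = -250317493544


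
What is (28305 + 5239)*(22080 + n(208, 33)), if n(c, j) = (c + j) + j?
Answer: 749842576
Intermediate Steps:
n(c, j) = c + 2*j
(28305 + 5239)*(22080 + n(208, 33)) = (28305 + 5239)*(22080 + (208 + 2*33)) = 33544*(22080 + (208 + 66)) = 33544*(22080 + 274) = 33544*22354 = 749842576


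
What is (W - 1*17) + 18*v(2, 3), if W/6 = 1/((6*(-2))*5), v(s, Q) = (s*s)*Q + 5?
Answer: 2889/10 ≈ 288.90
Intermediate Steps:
v(s, Q) = 5 + Q*s**2 (v(s, Q) = s**2*Q + 5 = Q*s**2 + 5 = 5 + Q*s**2)
W = -1/10 (W = 6/(((6*(-2))*5)) = 6/((-12*5)) = 6/(-60) = 6*(-1/60) = -1/10 ≈ -0.10000)
(W - 1*17) + 18*v(2, 3) = (-1/10 - 1*17) + 18*(5 + 3*2**2) = (-1/10 - 17) + 18*(5 + 3*4) = -171/10 + 18*(5 + 12) = -171/10 + 18*17 = -171/10 + 306 = 2889/10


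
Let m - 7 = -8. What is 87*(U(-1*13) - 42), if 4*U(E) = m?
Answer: -14703/4 ≈ -3675.8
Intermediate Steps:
m = -1 (m = 7 - 8 = -1)
U(E) = -¼ (U(E) = (¼)*(-1) = -¼)
87*(U(-1*13) - 42) = 87*(-¼ - 42) = 87*(-169/4) = -14703/4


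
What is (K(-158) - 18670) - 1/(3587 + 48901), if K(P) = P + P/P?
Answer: -988191577/52488 ≈ -18827.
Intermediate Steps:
K(P) = 1 + P (K(P) = P + 1 = 1 + P)
(K(-158) - 18670) - 1/(3587 + 48901) = ((1 - 158) - 18670) - 1/(3587 + 48901) = (-157 - 18670) - 1/52488 = -18827 - 1*1/52488 = -18827 - 1/52488 = -988191577/52488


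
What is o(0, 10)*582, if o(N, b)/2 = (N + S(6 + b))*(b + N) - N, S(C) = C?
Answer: 186240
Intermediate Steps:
o(N, b) = -2*N + 2*(N + b)*(6 + N + b) (o(N, b) = 2*((N + (6 + b))*(b + N) - N) = 2*((6 + N + b)*(N + b) - N) = 2*((N + b)*(6 + N + b) - N) = 2*(-N + (N + b)*(6 + N + b)) = -2*N + 2*(N + b)*(6 + N + b))
o(0, 10)*582 = (-2*0 + 2*0² + 2*0*10 + 2*0*(6 + 10) + 2*10*(6 + 10))*582 = (0 + 2*0 + 0 + 2*0*16 + 2*10*16)*582 = (0 + 0 + 0 + 0 + 320)*582 = 320*582 = 186240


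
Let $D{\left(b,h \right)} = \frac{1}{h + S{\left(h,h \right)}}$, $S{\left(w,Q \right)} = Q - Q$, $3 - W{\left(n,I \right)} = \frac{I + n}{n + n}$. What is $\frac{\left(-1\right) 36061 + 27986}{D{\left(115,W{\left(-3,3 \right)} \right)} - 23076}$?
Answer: $\frac{24225}{69227} \approx 0.34994$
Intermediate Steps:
$W{\left(n,I \right)} = 3 - \frac{I + n}{2 n}$ ($W{\left(n,I \right)} = 3 - \frac{I + n}{n + n} = 3 - \frac{I + n}{2 n}$)
$S{\left(w,Q \right)} = 0$
$D{\left(b,h \right)} = \frac{1}{h}$ ($D{\left(b,h \right)} = \frac{1}{h + 0} = \frac{1}{h}$)
$\frac{\left(-1\right) 36061 + 27986}{D{\left(115,W{\left(-3,3 \right)} \right)} - 23076} = \frac{\left(-1\right) 36061 + 27986}{\frac{1}{\frac{1}{2} \frac{1}{-3} \left(\left(-1\right) 3 + 5 \left(-3\right)\right)} - 23076} = \frac{-36061 + 27986}{\frac{1}{\frac{1}{2} \left(- \frac{1}{3}\right) \left(-3 - 15\right)} - 23076} = - \frac{8075}{\frac{1}{\frac{1}{2} \left(- \frac{1}{3}\right) \left(-18\right)} - 23076} = - \frac{8075}{\frac{1}{3} - 23076} = - \frac{8075}{- \frac{69227}{3}} = \left(-8075\right) \left(- \frac{3}{69227}\right) = \frac{24225}{69227}$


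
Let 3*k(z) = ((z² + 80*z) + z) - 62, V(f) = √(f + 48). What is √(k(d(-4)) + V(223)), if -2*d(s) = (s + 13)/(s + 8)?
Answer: √(-29157 + 576*√271)/24 ≈ 5.8445*I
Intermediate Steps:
d(s) = -(13 + s)/(2*(8 + s)) (d(s) = -(s + 13)/(2*(s + 8)) = -(13 + s)/(2*(8 + s)))
V(f) = √(48 + f)
k(z) = -62/3 + 27*z + z²/3 (k(z) = (((z² + 80*z) + z) - 62)/3 = ((z² + 81*z) - 62)/3 = (-62 + z² + 81*z)/3 = -62/3 + 27*z + z²/3)
√(k(d(-4)) + V(223)) = √((-62/3 + 27*((-13 - 1*(-4))/(2*(8 - 4))) + ((-13 - 1*(-4))/(2*(8 - 4)))²/3) + √(48 + 223)) = √((-62/3 + 27*((½)*(-13 + 4)/4) + ((½)*(-13 + 4)/4)²/3) + √271) = √((-62/3 + 27*((½)*(¼)*(-9)) + ((½)*(¼)*(-9))²/3) + √271) = √((-62/3 + 27*(-9/8) + (-9/8)²/3) + √271) = √((-62/3 - 243/8 + (⅓)*(81/64)) + √271) = √((-62/3 - 243/8 + 27/64) + √271) = √(-9719/192 + √271)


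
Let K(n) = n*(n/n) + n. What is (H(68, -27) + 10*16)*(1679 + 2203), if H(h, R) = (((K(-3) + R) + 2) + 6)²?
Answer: 3047370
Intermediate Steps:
K(n) = 2*n (K(n) = n*1 + n = n + n = 2*n)
H(h, R) = (2 + R)² (H(h, R) = (((2*(-3) + R) + 2) + 6)² = (((-6 + R) + 2) + 6)² = ((-4 + R) + 6)² = (2 + R)²)
(H(68, -27) + 10*16)*(1679 + 2203) = ((2 - 27)² + 10*16)*(1679 + 2203) = ((-25)² + 160)*3882 = (625 + 160)*3882 = 785*3882 = 3047370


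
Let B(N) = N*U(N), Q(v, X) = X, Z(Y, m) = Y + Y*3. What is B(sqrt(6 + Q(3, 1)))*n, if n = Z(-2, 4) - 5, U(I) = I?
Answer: -91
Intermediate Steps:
Z(Y, m) = 4*Y (Z(Y, m) = Y + 3*Y = 4*Y)
n = -13 (n = 4*(-2) - 5 = -8 - 5 = -13)
B(N) = N**2 (B(N) = N*N = N**2)
B(sqrt(6 + Q(3, 1)))*n = (sqrt(6 + 1))**2*(-13) = (sqrt(7))**2*(-13) = 7*(-13) = -91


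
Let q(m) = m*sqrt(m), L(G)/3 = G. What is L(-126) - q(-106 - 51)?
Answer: -378 + 157*I*sqrt(157) ≈ -378.0 + 1967.2*I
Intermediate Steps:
L(G) = 3*G
q(m) = m**(3/2)
L(-126) - q(-106 - 51) = 3*(-126) - (-106 - 51)**(3/2) = -378 - (-157)**(3/2) = -378 - (-157)*I*sqrt(157) = -378 + 157*I*sqrt(157)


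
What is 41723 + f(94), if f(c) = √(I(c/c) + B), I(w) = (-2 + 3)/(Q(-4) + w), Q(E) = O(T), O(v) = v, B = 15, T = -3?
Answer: 41723 + √58/2 ≈ 41727.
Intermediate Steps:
Q(E) = -3
I(w) = 1/(-3 + w) (I(w) = (-2 + 3)/(-3 + w) = 1/(-3 + w))
f(c) = √58/2 (f(c) = √(1/(-3 + c/c) + 15) = √(1/(-3 + 1) + 15) = √(1/(-2) + 15) = √(-½ + 15) = √(29/2) = √58/2)
41723 + f(94) = 41723 + √58/2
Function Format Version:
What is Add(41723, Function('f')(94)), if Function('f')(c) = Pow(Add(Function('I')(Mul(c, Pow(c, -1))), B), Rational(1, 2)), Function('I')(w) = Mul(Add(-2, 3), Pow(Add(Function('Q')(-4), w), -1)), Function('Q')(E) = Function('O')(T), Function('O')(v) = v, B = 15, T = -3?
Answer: Add(41723, Mul(Rational(1, 2), Pow(58, Rational(1, 2)))) ≈ 41727.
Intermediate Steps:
Function('Q')(E) = -3
Function('I')(w) = Pow(Add(-3, w), -1) (Function('I')(w) = Mul(Add(-2, 3), Pow(Add(-3, w), -1)) = Mul(1, Pow(Add(-3, w), -1)) = Pow(Add(-3, w), -1))
Function('f')(c) = Mul(Rational(1, 2), Pow(58, Rational(1, 2))) (Function('f')(c) = Pow(Add(Pow(Add(-3, Mul(c, Pow(c, -1))), -1), 15), Rational(1, 2)) = Pow(Add(Pow(Add(-3, 1), -1), 15), Rational(1, 2)) = Pow(Add(Pow(-2, -1), 15), Rational(1, 2)) = Pow(Add(Rational(-1, 2), 15), Rational(1, 2)) = Pow(Rational(29, 2), Rational(1, 2)) = Mul(Rational(1, 2), Pow(58, Rational(1, 2))))
Add(41723, Function('f')(94)) = Add(41723, Mul(Rational(1, 2), Pow(58, Rational(1, 2))))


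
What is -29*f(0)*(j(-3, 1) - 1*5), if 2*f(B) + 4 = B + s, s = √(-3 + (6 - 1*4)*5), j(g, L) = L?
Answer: -232 + 58*√7 ≈ -78.546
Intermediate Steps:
s = √7 (s = √(-3 + (6 - 4)*5) = √(-3 + 2*5) = √(-3 + 10) = √7 ≈ 2.6458)
f(B) = -2 + B/2 + √7/2 (f(B) = -2 + (B + √7)/2 = -2 + (B/2 + √7/2) = -2 + B/2 + √7/2)
-29*f(0)*(j(-3, 1) - 1*5) = -29*(-2 + (½)*0 + √7/2)*(1 - 1*5) = -29*(-2 + 0 + √7/2)*(1 - 5) = -29*(-2 + √7/2)*(-4) = -29*(8 - 2*√7) = -232 + 58*√7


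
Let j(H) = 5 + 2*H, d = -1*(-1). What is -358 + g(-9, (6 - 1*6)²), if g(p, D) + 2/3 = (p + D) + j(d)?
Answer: -1082/3 ≈ -360.67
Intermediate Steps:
d = 1
g(p, D) = 19/3 + D + p (g(p, D) = -⅔ + ((p + D) + (5 + 2*1)) = -⅔ + ((D + p) + (5 + 2)) = -⅔ + ((D + p) + 7) = -⅔ + (7 + D + p) = 19/3 + D + p)
-358 + g(-9, (6 - 1*6)²) = -358 + (19/3 + (6 - 1*6)² - 9) = -358 + (19/3 + (6 - 6)² - 9) = -358 + (19/3 + 0² - 9) = -358 + (19/3 + 0 - 9) = -358 - 8/3 = -1082/3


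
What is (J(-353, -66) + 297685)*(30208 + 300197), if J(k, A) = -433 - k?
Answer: 98330180025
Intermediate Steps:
(J(-353, -66) + 297685)*(30208 + 300197) = ((-433 - 1*(-353)) + 297685)*(30208 + 300197) = ((-433 + 353) + 297685)*330405 = (-80 + 297685)*330405 = 297605*330405 = 98330180025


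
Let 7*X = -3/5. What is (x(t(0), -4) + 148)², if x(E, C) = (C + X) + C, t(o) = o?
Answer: 23980609/1225 ≈ 19576.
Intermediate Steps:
X = -3/35 (X = (-3/5)/7 = (-3*⅕)/7 = (⅐)*(-⅗) = -3/35 ≈ -0.085714)
x(E, C) = -3/35 + 2*C (x(E, C) = (C - 3/35) + C = (-3/35 + C) + C = -3/35 + 2*C)
(x(t(0), -4) + 148)² = ((-3/35 + 2*(-4)) + 148)² = ((-3/35 - 8) + 148)² = (-283/35 + 148)² = (4897/35)² = 23980609/1225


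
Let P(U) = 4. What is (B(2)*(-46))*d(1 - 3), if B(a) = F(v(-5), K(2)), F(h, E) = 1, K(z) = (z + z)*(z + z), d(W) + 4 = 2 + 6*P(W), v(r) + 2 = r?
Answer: -1012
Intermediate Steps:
v(r) = -2 + r
d(W) = 22 (d(W) = -4 + (2 + 6*4) = -4 + (2 + 24) = -4 + 26 = 22)
K(z) = 4*z² (K(z) = (2*z)*(2*z) = 4*z²)
B(a) = 1
(B(2)*(-46))*d(1 - 3) = (1*(-46))*22 = -46*22 = -1012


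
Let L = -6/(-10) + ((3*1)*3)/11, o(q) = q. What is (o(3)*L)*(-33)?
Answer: -702/5 ≈ -140.40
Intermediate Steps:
L = 78/55 (L = -6*(-⅒) + (3*3)*(1/11) = ⅗ + 9*(1/11) = ⅗ + 9/11 = 78/55 ≈ 1.4182)
(o(3)*L)*(-33) = (3*(78/55))*(-33) = (234/55)*(-33) = -702/5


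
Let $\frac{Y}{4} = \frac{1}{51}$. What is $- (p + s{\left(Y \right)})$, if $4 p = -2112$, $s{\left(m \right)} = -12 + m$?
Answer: $\frac{27536}{51} \approx 539.92$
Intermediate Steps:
$Y = \frac{4}{51} \approx 0.078431$
$p = -528$ ($p = \frac{1}{4} \left(-2112\right) = -528$)
$- (p + s{\left(Y \right)}) = - (-528 + \left(-12 + \frac{4}{51}\right)) = - (-528 - \frac{608}{51}) = \left(-1\right) \left(- \frac{27536}{51}\right) = \frac{27536}{51}$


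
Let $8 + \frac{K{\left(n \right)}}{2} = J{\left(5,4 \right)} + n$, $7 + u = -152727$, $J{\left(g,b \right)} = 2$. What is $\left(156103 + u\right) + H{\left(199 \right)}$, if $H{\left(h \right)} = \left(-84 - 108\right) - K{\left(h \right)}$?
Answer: $2791$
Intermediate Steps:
$u = -152734$ ($u = -7 - 152727 = -152734$)
$K{\left(n \right)} = -12 + 2 n$ ($K{\left(n \right)} = -16 + 2 \left(2 + n\right) = -16 + \left(4 + 2 n\right) = -12 + 2 n$)
$H{\left(h \right)} = -180 - 2 h$ ($H{\left(h \right)} = \left(-84 - 108\right) - \left(-12 + 2 h\right) = -192 - \left(-12 + 2 h\right) = -180 - 2 h$)
$\left(156103 + u\right) + H{\left(199 \right)} = \left(156103 - 152734\right) - 578 = 3369 - 578 = 2791$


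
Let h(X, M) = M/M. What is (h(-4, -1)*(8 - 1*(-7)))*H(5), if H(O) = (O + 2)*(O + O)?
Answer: 1050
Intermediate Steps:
h(X, M) = 1
H(O) = 2*O*(2 + O) (H(O) = (2 + O)*(2*O) = 2*O*(2 + O))
(h(-4, -1)*(8 - 1*(-7)))*H(5) = (1*(8 - 1*(-7)))*(2*5*(2 + 5)) = (1*(8 + 7))*(2*5*7) = (1*15)*70 = 15*70 = 1050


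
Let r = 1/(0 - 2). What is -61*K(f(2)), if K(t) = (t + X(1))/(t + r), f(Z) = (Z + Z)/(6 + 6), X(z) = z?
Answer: 488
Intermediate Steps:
r = -1/2 (r = 1/(-2) = -1/2 ≈ -0.50000)
f(Z) = Z/6 (f(Z) = (2*Z)/12 = (2*Z)*(1/12) = Z/6)
K(t) = (1 + t)/(-1/2 + t) (K(t) = (t + 1)/(t - 1/2) = (1 + t)/(-1/2 + t))
-61*K(f(2)) = -122*(1 + (1/6)*2)/(-1 + 2*((1/6)*2)) = -122*(1 + 1/3)/(-1 + 2*(1/3)) = -122*4/((-1 + 2/3)*3) = -122*4/((-1/3)*3) = -122*(-3)*4/3 = -61*(-8) = 488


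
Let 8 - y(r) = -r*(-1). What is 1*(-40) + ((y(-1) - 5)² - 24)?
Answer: -48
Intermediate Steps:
y(r) = 8 - r (y(r) = 8 - (-r)*(-1) = 8 - r)
1*(-40) + ((y(-1) - 5)² - 24) = 1*(-40) + (((8 - 1*(-1)) - 5)² - 24) = -40 + (((8 + 1) - 5)² - 24) = -40 + ((9 - 5)² - 24) = -40 + (4² - 24) = -40 + (16 - 24) = -40 - 8 = -48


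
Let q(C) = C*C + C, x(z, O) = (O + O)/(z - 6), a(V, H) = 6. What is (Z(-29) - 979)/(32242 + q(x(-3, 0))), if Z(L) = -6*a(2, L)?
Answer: -145/4606 ≈ -0.031481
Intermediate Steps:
Z(L) = -36 (Z(L) = -6*6 = -36)
x(z, O) = 2*O/(-6 + z) (x(z, O) = (2*O)/(-6 + z) = 2*O/(-6 + z))
q(C) = C + C² (q(C) = C² + C = C + C²)
(Z(-29) - 979)/(32242 + q(x(-3, 0))) = (-36 - 979)/(32242 + (2*0/(-6 - 3))*(1 + 2*0/(-6 - 3))) = -1015/(32242 + (2*0/(-9))*(1 + 2*0/(-9))) = -1015/(32242 + (2*0*(-⅑))*(1 + 2*0*(-⅑))) = -1015/(32242 + 0*(1 + 0)) = -1015/(32242 + 0*1) = -1015/(32242 + 0) = -1015/32242 = -1015*1/32242 = -145/4606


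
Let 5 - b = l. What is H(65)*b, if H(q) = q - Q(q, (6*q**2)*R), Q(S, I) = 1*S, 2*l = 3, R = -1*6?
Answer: 0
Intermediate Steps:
R = -6
l = 3/2 (l = (1/2)*3 = 3/2 ≈ 1.5000)
Q(S, I) = S
b = 7/2 (b = 5 - 1*3/2 = 5 - 3/2 = 7/2 ≈ 3.5000)
H(q) = 0 (H(q) = q - q = 0)
H(65)*b = 0*(7/2) = 0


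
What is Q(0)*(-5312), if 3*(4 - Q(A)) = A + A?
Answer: -21248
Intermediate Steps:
Q(A) = 4 - 2*A/3 (Q(A) = 4 - (A + A)/3 = 4 - 2*A/3)
Q(0)*(-5312) = (4 - 2/3*0)*(-5312) = (4 + 0)*(-5312) = 4*(-5312) = -21248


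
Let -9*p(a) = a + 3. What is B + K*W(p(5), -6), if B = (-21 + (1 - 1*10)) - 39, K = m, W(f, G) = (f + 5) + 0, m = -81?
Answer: -402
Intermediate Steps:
p(a) = -⅓ - a/9 (p(a) = -(a + 3)/9 = -(3 + a)/9 = -⅓ - a/9)
W(f, G) = 5 + f (W(f, G) = (5 + f) + 0 = 5 + f)
K = -81
B = -69 (B = (-21 + (1 - 10)) - 39 = (-21 - 9) - 39 = -30 - 39 = -69)
B + K*W(p(5), -6) = -69 - 81*(5 + (-⅓ - ⅑*5)) = -69 - 81*(5 + (-⅓ - 5/9)) = -69 - 81*(5 - 8/9) = -69 - 81*37/9 = -69 - 333 = -402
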